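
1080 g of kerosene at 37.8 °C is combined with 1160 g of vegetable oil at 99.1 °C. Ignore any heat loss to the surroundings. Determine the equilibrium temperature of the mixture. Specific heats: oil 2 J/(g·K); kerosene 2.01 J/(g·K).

T_f ≈ 69.5 °C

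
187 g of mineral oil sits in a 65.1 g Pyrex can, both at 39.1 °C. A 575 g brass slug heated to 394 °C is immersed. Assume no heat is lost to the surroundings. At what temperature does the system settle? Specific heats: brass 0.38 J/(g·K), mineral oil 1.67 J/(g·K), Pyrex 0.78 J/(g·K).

T_f ≈ 172.4 °C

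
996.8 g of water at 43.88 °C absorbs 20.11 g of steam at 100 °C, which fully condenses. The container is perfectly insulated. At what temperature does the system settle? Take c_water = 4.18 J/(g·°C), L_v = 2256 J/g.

T_f ≈ 55.7 °C

Sum of m c ΔT and latent-heat terms is zero:
condense steam: −20.11×2256 = −45368; condensed water 100 °C→T: 84.06(T − 100); original water: 4166.6(T − 43.88)
4250.7 T = 45368 + 8406 + 182831 = 236606
T ≈ 55.66 °C — below 100 °C, confirming all the steam condensed.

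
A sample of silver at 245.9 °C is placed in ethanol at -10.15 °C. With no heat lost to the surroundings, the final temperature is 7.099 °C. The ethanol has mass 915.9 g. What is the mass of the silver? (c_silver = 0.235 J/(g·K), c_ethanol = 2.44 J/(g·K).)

Conservation of energy gives ΣQ = 0:
m·0.235·(7.099 − 245.9) + 915.9·2.44·(7.099 − (-10.15)) = 0
-56.12 m = -38548
m = -38548/-56.12 ≈ 686.9 g

m ≈ 687 g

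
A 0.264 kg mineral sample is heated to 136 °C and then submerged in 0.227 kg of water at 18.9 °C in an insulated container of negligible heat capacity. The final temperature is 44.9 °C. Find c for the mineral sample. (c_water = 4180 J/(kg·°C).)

c ≈ 1030 J/(kg·°C)

Heat lost by the mineral sample = heat gained by the water:
0.264·c·(136 − 44.9) = 0.227·4180·(44.9 − 18.9)
24.05 c = 24670  ⇒  c ≈ 1026 J/(kg·°C)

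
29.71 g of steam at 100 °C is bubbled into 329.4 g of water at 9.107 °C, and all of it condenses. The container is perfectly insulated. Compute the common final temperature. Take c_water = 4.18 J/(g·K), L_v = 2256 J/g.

T_f ≈ 61.3 °C

Heat gained plus heat lost sum to zero:
steam→water at 100 °C releases m L_v = 29.71·2256 = 67026; condensate cools 100→T: 29.71·4.18·(T − 100) = 124.19(T − 100); water warms: 329.4·4.18·(T − 9.107) = 1376.9(T − 9.107)
1501.1 T = 67026 + 12419 + 12539 = 91984
T ≈ 61.28 °C (< 100 °C, so full condensation is consistent).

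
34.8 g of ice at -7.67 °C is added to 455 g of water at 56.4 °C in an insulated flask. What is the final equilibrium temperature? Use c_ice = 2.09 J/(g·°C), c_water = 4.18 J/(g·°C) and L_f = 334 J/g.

T_f ≈ 46.4 °C

Sum of m c ΔT and latent-heat terms is zero:
warm ice to 0 °C: 34.8·2.09·(0 − (-7.67)) = 557.85
  melt ice: 34.8·334 = 11623
  meltwater 0→T: 34.8·4.18·T = 145.46 T
  water cools: 455·4.18·(T − 56.4) = 1901.9(T − 56.4)
2047.4 T = 107267 − 12181 = 95086
T ≈ 46.44 °C. Since T > 0 °C, the all-ice-melts assumption holds.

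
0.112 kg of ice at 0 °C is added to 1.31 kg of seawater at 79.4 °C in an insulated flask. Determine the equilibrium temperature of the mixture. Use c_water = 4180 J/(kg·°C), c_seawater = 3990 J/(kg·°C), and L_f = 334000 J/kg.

Setting the total heat transfer to zero:
melt ice: 0.112×334000 = 37408
  warm the meltwater: 468.16 T
  seawater cools: 1.31×3990×(T − 79.4) = 5226.9(T − 79.4)
5695.1 T = 415016 − 37408 = 377608
T ≈ 66.30 °C (positive, so assuming full melt was valid).

T_f ≈ 66.3 °C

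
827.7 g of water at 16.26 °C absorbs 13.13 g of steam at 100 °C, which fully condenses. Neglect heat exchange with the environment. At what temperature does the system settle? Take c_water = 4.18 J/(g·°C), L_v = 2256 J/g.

T_f ≈ 26.0 °C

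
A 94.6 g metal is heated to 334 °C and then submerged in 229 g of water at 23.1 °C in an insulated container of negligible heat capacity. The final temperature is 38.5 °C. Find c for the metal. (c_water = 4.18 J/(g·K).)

Taking heat into each body as positive, Σ m c ΔT = 0:
94.6×c×(38.5 − 334) + 229×4.18×(38.5 − 23.1) = 0
-27954 c = -14741
c = -14741/-27954 ≈ 0.5273 J/(g·K)

c ≈ 0.527 J/(g·K)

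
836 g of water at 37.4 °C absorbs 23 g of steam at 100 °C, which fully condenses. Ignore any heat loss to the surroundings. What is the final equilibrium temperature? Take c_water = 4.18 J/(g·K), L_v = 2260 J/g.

Setting the total heat transfer to zero:
steam→water at 100 °C releases m L_v = 23·2260 = 51980; condensed water 100 °C→T: 96.14(T − 100); water warms: 836·4.18·(T − 37.4) = 3494.5(T − 37.4)
3590.6 T = 51980 + 9614 + 130694 = 192288
T ≈ 53.55 °C — below 100 °C, confirming all the steam condensed.

T_f ≈ 53.6 °C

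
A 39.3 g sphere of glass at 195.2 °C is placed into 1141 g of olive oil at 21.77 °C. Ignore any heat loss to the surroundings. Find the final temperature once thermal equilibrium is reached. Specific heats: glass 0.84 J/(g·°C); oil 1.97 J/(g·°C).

Energy conservation, ΣQ = 0:
39.3·0.84·(T − 195.2) + 1141·1.97·(T − 21.77) = 0
33.01(T − 195.2) + 2247.8(T − 21.77) = 0
(33.01 + 2247.8) T = 33.01·195.2 + 2247.8·21.77
T = 55378/2280.8 ≈ 24.28 °C

T_f ≈ 24.3 °C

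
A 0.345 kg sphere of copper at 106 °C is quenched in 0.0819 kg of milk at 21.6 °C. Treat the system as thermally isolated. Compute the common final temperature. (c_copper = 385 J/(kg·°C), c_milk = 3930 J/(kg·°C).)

T_f ≈ 46.3 °C

Energy conservation, ΣQ = 0:
0.345·385·(T − 106) + 0.0819·3930·(T − 21.6) = 0
132.82(T − 106) + 321.87(T − 21.6) = 0
(132.82 + 321.87) T = 132.82·106 + 321.87·21.6
T = 21032 / 454.69 = 46.3 °C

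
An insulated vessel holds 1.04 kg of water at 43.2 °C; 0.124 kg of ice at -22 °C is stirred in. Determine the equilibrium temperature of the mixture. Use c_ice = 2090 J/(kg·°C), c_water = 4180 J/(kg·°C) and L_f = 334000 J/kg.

T_f ≈ 28.9 °C

Net heat exchanged in the isolated system is zero:
warm ice to 0 °C: 0.124×2090×(0 − (-22)) = 5701.5
  fusion: m_ice L_f = 0.124×334000 = 41416
  meltwater 0→T: 0.124×4180×T = 518.32 T
  water: 4347.2(T − 43.2)
4865.5 T = 187799 − 47118 = 140682
T ≈ 28.91 °C (positive, so assuming full melt was valid).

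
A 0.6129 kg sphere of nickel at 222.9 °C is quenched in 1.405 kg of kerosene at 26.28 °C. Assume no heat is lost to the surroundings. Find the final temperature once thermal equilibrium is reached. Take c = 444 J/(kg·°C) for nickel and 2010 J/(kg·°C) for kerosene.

Conservation of energy gives ΣQ = 0:
0.6129*444*(T − 222.9) + 1.405*2010*(T − 26.28) = 0
272.13(T − 222.9) + 2824.1(T − 26.28) = 0
(272.13 + 2824.1) T = 272.13*222.9 + 2824.1*26.28
T = 134873 / 3096.2 = 43.6 °C

T_f ≈ 43.6 °C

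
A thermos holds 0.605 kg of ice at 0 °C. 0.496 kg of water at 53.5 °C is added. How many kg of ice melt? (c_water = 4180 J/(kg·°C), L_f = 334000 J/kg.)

m_melted ≈ 0.332 kg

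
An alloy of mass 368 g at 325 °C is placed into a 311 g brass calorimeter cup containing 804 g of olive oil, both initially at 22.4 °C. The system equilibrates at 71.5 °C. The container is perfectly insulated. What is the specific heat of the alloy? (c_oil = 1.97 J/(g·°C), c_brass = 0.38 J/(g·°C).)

c ≈ 0.896 J/(g·°C)

Let T be the final temperature. ΣQ_i = 0:
368·c·(71.5 − 325) + 804·1.97·(71.5 − 22.4) + 311·0.38·(71.5 − 22.4) = 0
-93288 c = -83571
c = -83571/-93288 ≈ 0.8958 J/(g·°C)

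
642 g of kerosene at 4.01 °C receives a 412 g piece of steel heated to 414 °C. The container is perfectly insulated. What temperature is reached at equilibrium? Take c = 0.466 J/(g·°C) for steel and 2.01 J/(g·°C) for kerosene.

T_f ≈ 57.1 °C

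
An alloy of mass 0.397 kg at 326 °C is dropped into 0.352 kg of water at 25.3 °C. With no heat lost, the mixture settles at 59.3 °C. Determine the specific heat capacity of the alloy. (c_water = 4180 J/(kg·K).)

Conservation of energy gives ΣQ = 0:
0.397×c×(59.3 − 326) + 0.352×4180×(59.3 − 25.3) = 0
-105.88 c = -50026
c = -50026/-105.88 ≈ 472.5 J/(kg·K)

c ≈ 472 J/(kg·K)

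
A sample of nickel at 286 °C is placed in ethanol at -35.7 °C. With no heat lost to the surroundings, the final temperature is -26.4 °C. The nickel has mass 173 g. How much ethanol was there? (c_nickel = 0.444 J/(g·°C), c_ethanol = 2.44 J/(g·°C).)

|Q_nickel| = |Q_ethanol|:
173×0.444×(286 − -26.4) = m×2.44×(-26.4 − (-35.7))
22.69 m = 23996  ⇒  m ≈ 1057 g

m ≈ 1060 g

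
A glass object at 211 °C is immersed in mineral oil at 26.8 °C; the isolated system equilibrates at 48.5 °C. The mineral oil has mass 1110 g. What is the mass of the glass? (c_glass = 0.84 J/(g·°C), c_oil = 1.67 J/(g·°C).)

Energy conservation, ΣQ = 0:
m·0.84·(48.5 − 211) + 1110·1.67·(48.5 − 26.8) = 0
-136.5 m = -40225
m = -40225/-136.5 ≈ 294.7 g

m ≈ 295 g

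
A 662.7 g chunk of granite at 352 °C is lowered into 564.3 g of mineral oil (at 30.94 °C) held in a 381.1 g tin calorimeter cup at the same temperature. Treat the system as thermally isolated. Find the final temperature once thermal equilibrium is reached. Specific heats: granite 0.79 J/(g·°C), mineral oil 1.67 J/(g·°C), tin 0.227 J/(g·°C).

T_f ≈ 139.2 °C

With ΣQ=0 the equilibrium temperature is the m·c-weighted mean:
T_f = (523.53×352 + 942.38×30.94 + 86.51×30.94) / (523.53 + 942.38 + 86.51)
    = 216117 / 1552.4 ≈ 139.21 °C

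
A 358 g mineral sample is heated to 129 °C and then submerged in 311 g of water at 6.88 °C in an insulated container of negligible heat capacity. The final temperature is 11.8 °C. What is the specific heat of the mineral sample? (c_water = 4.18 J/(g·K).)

c ≈ 0.152 J/(g·K)

Net heat exchanged in the isolated system is zero:
358·c·(11.8 − 129) + 311·4.18·(11.8 − 6.88) = 0
-41958 c = -6395.9
c = -6395.9/-41958 ≈ 0.1524 J/(g·K)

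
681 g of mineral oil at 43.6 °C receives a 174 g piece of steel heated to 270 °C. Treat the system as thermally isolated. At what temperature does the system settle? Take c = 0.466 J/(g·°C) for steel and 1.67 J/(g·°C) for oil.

T_f ≈ 58.7 °C

T_f = Σ m_i c_i T_i / Σ m_i c_i:
T_f = (81.08×270 + 1137.3×43.6) / (81.08 + 1137.3)
    = 71478 / 1218.4 ≈ 58.67 °C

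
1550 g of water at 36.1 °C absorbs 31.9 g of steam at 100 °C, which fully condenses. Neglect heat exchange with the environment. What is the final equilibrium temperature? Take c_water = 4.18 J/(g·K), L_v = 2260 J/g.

Net heat exchanged in the isolated system is zero:
latent heat released on condensation: 31.9×2260 = 72094; condensate cools 100→T: 31.9×4.18×(T − 100) = 133.34(T − 100); original water: 6479(T − 36.1)
6612.3 T = 72094 + 13334 + 233892 = 319320
T ≈ 48.29 °C, under the boiling point, so the assumption holds.

T_f ≈ 48.3 °C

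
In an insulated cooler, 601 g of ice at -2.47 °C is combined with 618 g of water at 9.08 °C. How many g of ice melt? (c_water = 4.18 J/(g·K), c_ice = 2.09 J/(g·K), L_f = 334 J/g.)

m_melted ≈ 60.9 g

Heat available from the water dropping to 0 °C: 618×4.18×9.08 = 23456 J.
Warming the ice to 0 °C takes 601×2.09×2.47 = 3102.5 J, leaving 20353 J for melting.
To melt every bit of ice: 601×334 = 200734 J.
That's not enough to melt it all — equilibrium is at 0 °C with ice remaining.
Mass melted = 20353/334 ≈ 60.94 g.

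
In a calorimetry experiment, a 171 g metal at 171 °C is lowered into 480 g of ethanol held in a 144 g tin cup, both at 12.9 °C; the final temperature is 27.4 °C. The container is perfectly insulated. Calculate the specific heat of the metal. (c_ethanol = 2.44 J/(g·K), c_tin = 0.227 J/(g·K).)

c ≈ 0.711 J/(g·K)

Heat gained plus heat lost sum to zero:
171·c·(27.4 − 171) + 480·2.44·(27.4 − 12.9) + 144·0.227·(27.4 − 12.9) = 0
-24556 c = -17456
c = -17456/-24556 ≈ 0.7109 J/(g·K)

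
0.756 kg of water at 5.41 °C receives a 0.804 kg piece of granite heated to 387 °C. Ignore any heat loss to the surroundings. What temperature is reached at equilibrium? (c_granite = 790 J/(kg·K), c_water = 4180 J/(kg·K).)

Setting the total heat transfer to zero:
0.804*790*(T − 387) + 0.756*4180*(T − 5.41) = 0
635.16(T − 387) + 3160.1(T − 5.41) = 0
(635.16 + 3160.1) T = 635.16*387 + 3160.1*5.41
T ≈ 69.27 °C

T_f ≈ 69.3 °C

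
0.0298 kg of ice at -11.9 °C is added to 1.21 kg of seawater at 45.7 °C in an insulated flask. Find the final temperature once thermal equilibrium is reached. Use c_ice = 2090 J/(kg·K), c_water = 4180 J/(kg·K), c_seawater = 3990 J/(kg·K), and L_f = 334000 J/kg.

T_f ≈ 42.4 °C

Setting the total heat transfer to zero:
warm ice to 0 °C: 0.0298×2090×(0 − (-11.9)) = 741.16; latent heat to melt: 0.0298×334000 = 9953.2; meltwater 0→T: 0.0298×4180×T = 124.56 T; seawater: 4827.9(T − 45.7)
4952.5 T = 220635 − 10694 = 209941
T ≈ 42.39 °C (positive, so assuming full melt was valid).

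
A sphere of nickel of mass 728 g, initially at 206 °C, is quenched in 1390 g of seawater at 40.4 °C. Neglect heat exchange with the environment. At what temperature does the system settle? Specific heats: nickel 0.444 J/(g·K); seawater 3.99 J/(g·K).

Heat gained plus heat lost sum to zero:
728·0.444·(T − 206) + 1390·3.99·(T − 40.4) = 0
(323.23 + 5546.1) T = 323.23·206 + 5546.1·40.4
T = 290648/5869.3 ≈ 49.52 °C

T_f ≈ 49.5 °C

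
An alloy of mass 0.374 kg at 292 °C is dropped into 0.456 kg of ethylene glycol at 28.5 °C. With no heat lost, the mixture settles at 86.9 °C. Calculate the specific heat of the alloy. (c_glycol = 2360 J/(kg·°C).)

c ≈ 819 J/(kg·°C)

Heat lost by the alloy = heat gained by the glycol:
0.374·c·(292 − 86.9) = 0.456·2360·(86.9 − 28.5)
76.71 c = 62848  ⇒  c ≈ 819.3 J/(kg·°C)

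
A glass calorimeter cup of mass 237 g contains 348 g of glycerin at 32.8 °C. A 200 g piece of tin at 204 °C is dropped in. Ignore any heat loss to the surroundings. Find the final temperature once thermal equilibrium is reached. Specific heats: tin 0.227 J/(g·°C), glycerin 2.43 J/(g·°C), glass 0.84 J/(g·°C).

T_f ≈ 39.9 °C

Taking heat into each body as positive, Σ m c ΔT = 0:
200×0.227×(T − 204) + 348×2.43×(T − 32.8) + 237×0.84×(T − 32.8) = 0
45.4(T − 204) + 845.64(T − 32.8) + 199.08(T − 32.8) = 0
(45.4 + 845.64 + 199.08) T = 45.4×204 + 845.64×32.8 + 199.08×32.8
T = 43528/1090.1 ≈ 39.93 °C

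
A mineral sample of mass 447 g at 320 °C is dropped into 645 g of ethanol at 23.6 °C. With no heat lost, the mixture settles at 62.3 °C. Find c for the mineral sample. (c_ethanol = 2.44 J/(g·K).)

c ≈ 0.529 J/(g·K)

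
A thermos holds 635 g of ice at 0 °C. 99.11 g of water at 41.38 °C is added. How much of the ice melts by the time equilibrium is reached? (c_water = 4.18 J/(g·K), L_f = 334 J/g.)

m_melted ≈ 51.3 g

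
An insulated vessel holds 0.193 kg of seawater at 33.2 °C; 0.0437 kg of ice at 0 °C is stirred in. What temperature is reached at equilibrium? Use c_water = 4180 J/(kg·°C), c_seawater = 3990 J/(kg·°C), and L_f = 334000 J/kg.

T_f ≈ 11.5 °C

Let T be the final temperature. ΣQ_i = 0:
latent heat to melt: 0.0437·334000 = 14596
  meltwater 0→T: 0.0437·4180·T = 182.67 T
  seawater: 770.07(T − 33.2)
952.74 T = 25566 − 14596 = 10971
T ≈ 11.51 °C. Since T > 0 °C, the all-ice-melts assumption holds.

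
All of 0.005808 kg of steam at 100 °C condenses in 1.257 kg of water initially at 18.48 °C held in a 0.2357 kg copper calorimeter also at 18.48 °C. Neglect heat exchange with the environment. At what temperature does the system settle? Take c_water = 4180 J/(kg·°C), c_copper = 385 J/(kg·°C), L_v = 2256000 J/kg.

Setting the total heat transfer to zero:
latent heat released on condensation: 0.005808·2256000 = 13103; condensate cools 100→T: 0.005808·4180·(T − 100) = 24.28(T − 100); water warms: 1.257·4180·(T − 18.48) = 5254.3(T − 18.48); cup: 90.74(T − 18.48)
5369.3 T = 13103 + 2427.7 + 98776 = 114306
T ≈ 21.29 °C, under the boiling point, so the assumption holds.

T_f ≈ 21.3 °C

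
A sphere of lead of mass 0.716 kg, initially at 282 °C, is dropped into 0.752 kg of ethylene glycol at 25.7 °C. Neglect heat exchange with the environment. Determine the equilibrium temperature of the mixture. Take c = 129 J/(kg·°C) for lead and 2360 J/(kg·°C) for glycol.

Let T be the final temperature. ΣQ_i = 0:
0.716×129×(T − 282) + 0.752×2360×(T − 25.7) = 0
92.36(T − 282) + 1774.7(T − 25.7) = 0
1867.1 T = 71657
T ≈ 38.38 °C

T_f ≈ 38.4 °C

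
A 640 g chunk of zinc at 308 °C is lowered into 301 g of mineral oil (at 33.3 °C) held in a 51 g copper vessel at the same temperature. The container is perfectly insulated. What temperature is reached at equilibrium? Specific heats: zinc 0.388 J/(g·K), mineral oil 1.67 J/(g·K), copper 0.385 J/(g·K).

T_f ≈ 121.8 °C

Setting the total heat transfer to zero:
640×0.388×(T − 308) + 301×1.67×(T − 33.3) + 51×0.385×(T − 33.3) = 0
248.32(T − 308) + 502.67(T − 33.3) + 19.64(T − 33.3) = 0
(248.32 + 502.67 + 19.64) T = 248.32×308 + 502.67×33.3 + 19.64×33.3
T = 93875/770.62 ≈ 121.82 °C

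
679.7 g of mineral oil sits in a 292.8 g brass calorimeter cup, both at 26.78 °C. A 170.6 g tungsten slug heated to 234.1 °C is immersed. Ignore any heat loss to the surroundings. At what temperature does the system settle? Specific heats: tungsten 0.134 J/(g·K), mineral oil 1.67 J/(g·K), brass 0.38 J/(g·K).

T_f ≈ 30.5 °C

Heat gained plus heat lost sum to zero:
170.6×0.134×(T − 234.1) + 679.7×1.67×(T − 26.78) + 292.8×0.38×(T − 26.78) = 0
22.86(T − 234.1) + 1135.1(T − 26.78) + 111.26(T − 26.78) = 0
1269.2 T = 38729
T = 38729 / 1269.2 = 30.5 °C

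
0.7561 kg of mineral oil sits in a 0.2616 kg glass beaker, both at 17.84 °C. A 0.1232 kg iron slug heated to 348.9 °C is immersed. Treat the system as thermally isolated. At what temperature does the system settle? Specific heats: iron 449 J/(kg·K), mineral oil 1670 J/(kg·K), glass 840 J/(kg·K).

T_f ≈ 29.7 °C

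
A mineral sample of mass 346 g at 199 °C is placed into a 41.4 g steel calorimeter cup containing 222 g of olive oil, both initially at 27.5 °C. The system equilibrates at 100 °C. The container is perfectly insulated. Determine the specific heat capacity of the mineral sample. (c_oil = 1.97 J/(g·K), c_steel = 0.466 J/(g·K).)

c ≈ 0.966 J/(g·K)

Net heat exchanged in the isolated system is zero:
346·c·(100 − 199) + 222·1.97·(100 − 27.5) + 41.4·0.466·(100 − 27.5) = 0
-34254 c = -33106
c = -33106/-34254 ≈ 0.9665 J/(g·K)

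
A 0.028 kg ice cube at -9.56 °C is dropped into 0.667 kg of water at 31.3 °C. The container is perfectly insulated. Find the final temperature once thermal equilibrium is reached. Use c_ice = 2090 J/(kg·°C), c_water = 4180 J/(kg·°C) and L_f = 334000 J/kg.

T_f ≈ 26.6 °C

Heat gained plus heat lost sum to zero:
ice -9.56→0 °C: 0.028×2090×9.56 = 559.45
  melt ice: 0.028×334000 = 9352
  meltwater 0→T: 0.028×4180×T = 117.04 T
  water: 2788.1(T − 31.3)
2905.1 T = 87266 − 9911.5 = 77355
T ≈ 26.63 °C — above 0 °C, consistent with complete melting.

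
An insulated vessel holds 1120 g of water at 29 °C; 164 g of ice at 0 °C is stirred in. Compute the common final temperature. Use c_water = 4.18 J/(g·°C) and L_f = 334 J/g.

T_f ≈ 15.1 °C

Sum of m c ΔT and latent-heat terms is zero:
fusion: m_ice L_f = 164×334 = 54776; meltwater 0→T: 164×4.18×T = 685.52 T; water cools: 1120×4.18×(T − 29) = 4681.6(T − 29)
5367.1 T = 135766 − 54776 = 80990
T ≈ 15.09 °C. Since T > 0 °C, the all-ice-melts assumption holds.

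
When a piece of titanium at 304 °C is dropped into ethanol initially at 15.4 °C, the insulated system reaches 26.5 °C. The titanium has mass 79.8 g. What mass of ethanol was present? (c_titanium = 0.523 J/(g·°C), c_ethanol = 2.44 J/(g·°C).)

m ≈ 428 g

Conservation of energy gives ΣQ = 0:
79.8×0.523×(26.5 − 304) + m×2.44×(26.5 − 15.4) = 0
27.08 m = 11582
m = 11582/27.08 ≈ 427.6 g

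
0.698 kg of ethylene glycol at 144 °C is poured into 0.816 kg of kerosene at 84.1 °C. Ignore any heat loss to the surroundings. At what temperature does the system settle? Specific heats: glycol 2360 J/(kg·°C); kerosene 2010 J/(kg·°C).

T_f ≈ 114.1 °C

Set heat shed by the hot body equal to heat absorbed by the cold body:
0.698·2360·(144 − T) = 0.816·2010·(T − 84.1)
1647.3(144 − T) = 1640.2(T − 84.1)
3287.4 T = 375146  ⇒  T ≈ 114.11 °C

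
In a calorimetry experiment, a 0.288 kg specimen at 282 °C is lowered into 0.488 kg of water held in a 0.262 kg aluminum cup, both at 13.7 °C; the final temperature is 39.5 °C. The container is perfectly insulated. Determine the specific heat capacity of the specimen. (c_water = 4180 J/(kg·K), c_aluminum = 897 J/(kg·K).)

Let T be the final temperature. ΣQ_i = 0:
0.288×c×(39.5 − 282) + 0.488×4180×(39.5 − 13.7) + 0.262×897×(39.5 − 13.7) = 0
-69.84 c = -58691
c = -58691/-69.84 ≈ 840.4 J/(kg·K)

c ≈ 840 J/(kg·K)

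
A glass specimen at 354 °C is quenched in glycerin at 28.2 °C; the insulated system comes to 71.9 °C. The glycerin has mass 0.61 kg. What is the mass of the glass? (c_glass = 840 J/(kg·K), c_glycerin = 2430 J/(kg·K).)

m ≈ 0.273 kg

Heat lost by the glass = heat gained by the glycerin:
m×840×(354 − 71.9) = 0.61×2430×(71.9 − 28.2)
236964 m = 64777  ⇒  m ≈ 0.2734 kg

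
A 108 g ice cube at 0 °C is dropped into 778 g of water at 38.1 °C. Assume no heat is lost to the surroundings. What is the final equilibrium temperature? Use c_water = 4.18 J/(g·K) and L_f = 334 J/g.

T_f ≈ 23.7 °C

Sum of m c ΔT and latent-heat terms is zero:
melt ice: 108×334 = 36072; meltwater 0→T: 108×4.18×T = 451.44 T; water cools: 778×4.18×(T − 38.1) = 3252(T − 38.1)
3703.5 T = 123903 − 36072 = 87831
T ≈ 23.72 °C. Since T > 0 °C, the all-ice-melts assumption holds.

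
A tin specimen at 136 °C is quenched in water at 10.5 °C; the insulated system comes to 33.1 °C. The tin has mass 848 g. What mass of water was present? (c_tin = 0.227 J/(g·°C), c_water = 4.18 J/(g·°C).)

m ≈ 210 g

Net heat exchanged in the isolated system is zero:
848·0.227·(33.1 − 136) + m·4.18·(33.1 − 10.5) = 0
94.47 m = 19808
m = 19808/94.47 ≈ 209.7 g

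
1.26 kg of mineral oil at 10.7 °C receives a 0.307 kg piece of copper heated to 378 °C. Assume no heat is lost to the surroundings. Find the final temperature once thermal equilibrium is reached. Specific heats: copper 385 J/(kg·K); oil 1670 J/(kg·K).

T_f ≈ 30.2 °C

Taking heat into each body as positive, Σ m c ΔT = 0:
0.307*385*(T − 378) + 1.26*1670*(T − 10.7) = 0
2222.4 T = 67193
T = 67193 / 2222.4 = 30.2 °C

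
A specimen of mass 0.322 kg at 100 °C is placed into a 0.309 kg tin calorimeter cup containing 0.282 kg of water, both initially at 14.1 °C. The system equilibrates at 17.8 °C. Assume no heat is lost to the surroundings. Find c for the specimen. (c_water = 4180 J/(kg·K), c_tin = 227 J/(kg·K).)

c ≈ 175 J/(kg·K)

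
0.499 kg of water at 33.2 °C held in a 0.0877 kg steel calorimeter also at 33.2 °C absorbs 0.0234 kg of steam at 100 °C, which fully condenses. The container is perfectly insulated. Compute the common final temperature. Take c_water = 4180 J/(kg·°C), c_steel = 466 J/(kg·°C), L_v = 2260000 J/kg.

T_f ≈ 59.9 °C

Net heat exchanged in the isolated system is zero:
latent heat released on condensation: 0.0234×2260000 = 52884
  condensed water 100 °C→T: 97.81(T − 100)
  original water: 2085.8(T − 33.2)
  steel cup: 0.0877×466×(T − 33.2) = 40.87(T − 33.2)
2224.5 T = 52884 + 9781.2 + 70606 = 133271
T ≈ 59.91 °C — below 100 °C, confirming all the steam condensed.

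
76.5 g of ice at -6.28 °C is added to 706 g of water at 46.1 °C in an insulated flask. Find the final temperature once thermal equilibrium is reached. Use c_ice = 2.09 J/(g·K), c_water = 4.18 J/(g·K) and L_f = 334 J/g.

Sum of m c ΔT and latent-heat terms is zero:
ice -6.28→0 °C: 76.5×2.09×6.28 = 1004.1
  melt ice: 76.5×334 = 25551
  meltwater 0→T: 76.5×4.18×T = 319.77 T
  water: 2951.1(T − 46.1)
3270.8 T = 136045 − 26555 = 109490
T ≈ 33.47 °C. Since T > 0 °C, the all-ice-melts assumption holds.

T_f ≈ 33.5 °C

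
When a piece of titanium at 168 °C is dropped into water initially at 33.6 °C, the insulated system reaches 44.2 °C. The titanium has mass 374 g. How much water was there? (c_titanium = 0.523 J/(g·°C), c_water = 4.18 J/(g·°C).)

m ≈ 547 g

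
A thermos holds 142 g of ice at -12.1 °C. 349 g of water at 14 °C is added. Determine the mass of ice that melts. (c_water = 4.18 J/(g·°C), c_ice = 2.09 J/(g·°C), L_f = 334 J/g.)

Water can give up m c ΔT = 349×4.18×14 = 20423 J before reaching 0 °C.
Of that, 142×2.09×12.1 = 3591 J goes to bring the ice to 0 °C, leaving 16832 J.
Fully melting the ice requires m_ice L_f = 142×334 = 47428 J.
That's not enough to melt it all — equilibrium is at 0 °C with ice remaining.
Mass melted = 16832/334 ≈ 50.4 g.

m_melted ≈ 50.4 g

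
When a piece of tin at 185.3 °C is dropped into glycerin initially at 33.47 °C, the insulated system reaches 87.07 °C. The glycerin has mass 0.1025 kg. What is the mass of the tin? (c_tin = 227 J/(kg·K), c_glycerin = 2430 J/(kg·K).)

m ≈ 0.599 kg

Net heat exchanged in the isolated system is zero:
m·227·(87.07 − 185.3) + 0.1025·2430·(87.07 − 33.47) = 0
-22298 m = -13350
m = -13350/-22298 ≈ 0.5987 kg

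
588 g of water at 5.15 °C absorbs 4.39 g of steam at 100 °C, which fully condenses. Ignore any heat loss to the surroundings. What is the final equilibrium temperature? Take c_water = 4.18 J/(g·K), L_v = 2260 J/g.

T_f ≈ 9.9 °C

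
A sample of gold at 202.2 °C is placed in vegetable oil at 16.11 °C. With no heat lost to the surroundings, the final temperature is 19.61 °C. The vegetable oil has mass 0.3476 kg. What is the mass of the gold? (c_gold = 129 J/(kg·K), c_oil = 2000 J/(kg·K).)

Taking heat into each body as positive, Σ m c ΔT = 0:
m×129×(19.61 − 202.2) + 0.3476×2000×(19.61 − 16.11) = 0
-23554 m = -2433.2
m = -2433.2/-23554 ≈ 0.1033 kg

m ≈ 0.103 kg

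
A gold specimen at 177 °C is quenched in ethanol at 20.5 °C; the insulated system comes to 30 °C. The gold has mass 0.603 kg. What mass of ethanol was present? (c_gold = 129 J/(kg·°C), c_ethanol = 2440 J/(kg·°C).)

Heat lost by the gold = heat gained by the ethanol:
0.603·129·(177 − 30) = m·2440·(30 − 20.5)
23180 m = 11435  ⇒  m ≈ 0.4933 kg

m ≈ 0.493 kg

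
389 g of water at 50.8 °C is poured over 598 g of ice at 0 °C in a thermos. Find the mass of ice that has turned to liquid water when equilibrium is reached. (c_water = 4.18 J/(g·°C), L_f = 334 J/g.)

m_melted ≈ 247 g

Cooling the water to 0 °C releases 389·4.18·50.8 = 82602 J.
Fully melting the ice requires m_ice L_f = 598·334 = 199732 J.
That's not enough to melt it all — equilibrium is at 0 °C with ice remaining.
m_melted·334 = 82602  ⇒  m_melted ≈ 247.3 g.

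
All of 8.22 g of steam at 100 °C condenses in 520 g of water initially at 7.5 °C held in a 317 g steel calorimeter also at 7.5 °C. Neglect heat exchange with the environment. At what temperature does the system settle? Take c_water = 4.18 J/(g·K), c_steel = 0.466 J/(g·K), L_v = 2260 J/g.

T_f ≈ 16.7 °C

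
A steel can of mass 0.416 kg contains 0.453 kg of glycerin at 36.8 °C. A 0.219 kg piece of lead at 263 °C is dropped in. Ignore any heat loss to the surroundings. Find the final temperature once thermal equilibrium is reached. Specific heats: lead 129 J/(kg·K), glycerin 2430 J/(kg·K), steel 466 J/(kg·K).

Taking heat into each body as positive, Σ m c ΔT = 0:
0.219*129*(T − 263) + 0.453*2430*(T − 36.8) + 0.416*466*(T − 36.8) = 0
28.25(T − 263) + 1100.8(T − 36.8) + 193.86(T − 36.8) = 0
(28.25 + 1100.8 + 193.86) T = 28.25*263 + 1100.8*36.8 + 193.86*36.8
T = 55073/1322.9 ≈ 41.63 °C

T_f ≈ 41.6 °C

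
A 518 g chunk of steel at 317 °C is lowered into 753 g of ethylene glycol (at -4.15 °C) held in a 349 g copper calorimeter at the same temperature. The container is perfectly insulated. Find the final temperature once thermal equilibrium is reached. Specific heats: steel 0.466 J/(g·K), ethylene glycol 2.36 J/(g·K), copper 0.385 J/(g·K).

T_f is the heat-capacity-weighted average of the initial temperatures:
T_f = (241.39*317 + 1777.1*(-4.15) + 134.37*(-4.15)) / (241.39 + 1777.1 + 134.37)
    = 68587 / 2152.8 ≈ 31.86 °C

T_f ≈ 31.9 °C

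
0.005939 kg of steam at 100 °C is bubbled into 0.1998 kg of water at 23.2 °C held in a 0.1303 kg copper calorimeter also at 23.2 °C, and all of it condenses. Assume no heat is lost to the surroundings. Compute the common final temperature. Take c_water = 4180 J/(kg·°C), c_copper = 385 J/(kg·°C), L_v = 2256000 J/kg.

T_f ≈ 40.0 °C

Setting the total heat transfer to zero:
latent heat released on condensation: 0.005939×2256000 = 13398; condensate cools 100→T: 0.005939×4180×(T − 100) = 24.83(T − 100); original water: 835.16(T − 23.2); copper cup: 0.1303×385×(T − 23.2) = 50.17(T − 23.2)
910.15 T = 13398 + 2482.5 + 20540 = 36421
T ≈ 40.02 °C (< 100 °C, so full condensation is consistent).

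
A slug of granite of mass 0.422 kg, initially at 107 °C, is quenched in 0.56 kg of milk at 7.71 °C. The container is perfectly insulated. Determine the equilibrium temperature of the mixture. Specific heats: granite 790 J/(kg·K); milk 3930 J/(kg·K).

T_f ≈ 20.8 °C

Heat gained plus heat lost sum to zero:
0.422*790*(T − 107) + 0.56*3930*(T − 7.71) = 0
333.38(T − 107) + 2200.8(T − 7.71) = 0
2534.2 T = 52640
T = 52640 / 2534.2 = 20.8 °C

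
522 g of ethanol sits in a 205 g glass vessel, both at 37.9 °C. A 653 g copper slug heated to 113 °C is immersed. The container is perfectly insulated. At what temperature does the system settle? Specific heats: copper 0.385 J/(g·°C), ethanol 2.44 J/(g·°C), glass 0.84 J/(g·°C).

Net heat exchanged in the isolated system is zero:
653×0.385×(T − 113) + 522×2.44×(T − 37.9) + 205×0.84×(T − 37.9) = 0
1697.3 T = 83208
T = 83208 / 1697.3 = 49 °C

T_f ≈ 49.0 °C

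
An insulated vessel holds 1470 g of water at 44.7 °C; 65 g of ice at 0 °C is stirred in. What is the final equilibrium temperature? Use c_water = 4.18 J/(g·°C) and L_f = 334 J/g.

Energy conservation, ΣQ = 0:
latent heat to melt: 65×334 = 21710; warm the meltwater: 271.7 T; water: 6144.6(T − 44.7)
6416.3 T = 274664 − 21710 = 252954
T ≈ 39.42 °C — above 0 °C, consistent with complete melting.

T_f ≈ 39.4 °C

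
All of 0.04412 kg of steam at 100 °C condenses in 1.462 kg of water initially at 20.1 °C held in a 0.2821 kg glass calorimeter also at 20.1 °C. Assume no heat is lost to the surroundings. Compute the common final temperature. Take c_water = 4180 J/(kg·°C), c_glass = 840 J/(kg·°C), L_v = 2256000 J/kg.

Energy balance with sensible and latent terms:
latent heat released on condensation: 0.04412·2256000 = 99535
  condensate cools 100→T: 0.04412·4180·(T − 100) = 184.42(T − 100)
  original water: 6111.2(T − 20.1)
  cup: 236.96(T − 20.1)
6532.5 T = 99535 + 18442 + 127597 = 245574
T ≈ 37.59 °C — below 100 °C, confirming all the steam condensed.

T_f ≈ 37.6 °C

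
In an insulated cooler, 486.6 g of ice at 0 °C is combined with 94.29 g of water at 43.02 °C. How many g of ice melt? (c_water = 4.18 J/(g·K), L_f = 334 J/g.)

m_melted ≈ 50.8 g

Water can give up m c ΔT = 94.29×4.18×43.02 = 16956 J before reaching 0 °C.
To melt every bit of ice: 486.6×334 = 162524 J.
16956 J < 162524 J, so only part of the ice melts and the system sits at 0 °C.
m_melted×334 = 16956  ⇒  m_melted ≈ 50.77 g.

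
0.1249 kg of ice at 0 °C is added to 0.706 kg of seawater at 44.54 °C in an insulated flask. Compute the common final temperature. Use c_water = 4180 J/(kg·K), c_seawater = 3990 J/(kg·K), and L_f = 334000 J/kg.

T_f ≈ 25.1 °C

Heat gained plus heat lost sum to zero:
fusion: m_ice L_f = 0.1249·334000 = 41717
  meltwater 0→T: 0.1249·4180·T = 522.08 T
  seawater cools: 0.706·3990·(T − 44.54) = 2816.9(T − 44.54)
3339 T = 125467 − 41717 = 83750
T ≈ 25.08 °C — above 0 °C, consistent with complete melting.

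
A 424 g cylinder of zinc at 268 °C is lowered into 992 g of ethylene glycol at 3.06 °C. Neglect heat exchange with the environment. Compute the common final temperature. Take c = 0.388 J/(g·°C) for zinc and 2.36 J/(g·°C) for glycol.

Set heat shed by the hot body equal to heat absorbed by the cold body:
424×0.388×(268 − T) = 992×2.36×(T − 3.06)
164.51(268 − T) = 2341.1(T − 3.06)
2505.6 T = 51253  ⇒  T ≈ 20.46 °C

T_f ≈ 20.5 °C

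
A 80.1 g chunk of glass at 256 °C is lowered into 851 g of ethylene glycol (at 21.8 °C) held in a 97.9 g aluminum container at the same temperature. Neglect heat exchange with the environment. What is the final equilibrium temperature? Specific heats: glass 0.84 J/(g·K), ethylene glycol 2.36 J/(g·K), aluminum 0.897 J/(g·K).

T_f ≈ 29.1 °C

Let T be the final temperature. ΣQ_i = 0:
80.1·0.84·(T − 256) + 851·2.36·(T − 21.8) + 97.9·0.897·(T − 21.8) = 0
2163.5 T = 62921
T = 62921/2163.5 ≈ 29.08 °C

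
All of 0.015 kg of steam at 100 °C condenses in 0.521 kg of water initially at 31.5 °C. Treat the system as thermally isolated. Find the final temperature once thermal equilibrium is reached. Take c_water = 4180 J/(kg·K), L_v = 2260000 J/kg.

T_f ≈ 48.5 °C

Net heat exchanged in the isolated system is zero:
condense steam: −0.015×2260000 = −33900
  condensed water 100 °C→T: 62.7(T − 100)
  water warms: 0.521×4180×(T − 31.5) = 2177.8(T − 31.5)
2240.5 T = 33900 + 6270 + 68600 = 108770
T ≈ 48.55 °C, under the boiling point, so the assumption holds.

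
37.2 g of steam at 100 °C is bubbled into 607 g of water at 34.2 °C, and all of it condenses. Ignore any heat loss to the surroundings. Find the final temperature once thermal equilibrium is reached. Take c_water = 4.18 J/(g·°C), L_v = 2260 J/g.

Conservation of energy gives ΣQ = 0:
latent heat released on condensation: 37.2×2260 = 84072; condensed water 100 °C→T: 155.5(T − 100); water warms: 607×4.18×(T − 34.2) = 2537.3(T − 34.2)
2692.8 T = 84072 + 15550 + 86774 = 186396
T ≈ 69.22 °C — below 100 °C, confirming all the steam condensed.

T_f ≈ 69.2 °C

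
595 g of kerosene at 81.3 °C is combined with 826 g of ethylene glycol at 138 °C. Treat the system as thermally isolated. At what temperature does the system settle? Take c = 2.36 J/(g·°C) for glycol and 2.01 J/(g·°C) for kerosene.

T_f ≈ 116.4 °C

Heat lost by the glycol equals heat gained by the kerosene:
826×2.36×(138 − T) = 595×2.01×(T − 81.3)
1949.4(138 − T) = 1195.9(T − 81.3)
3145.3 T = 366242  ⇒  T ≈ 116.44 °C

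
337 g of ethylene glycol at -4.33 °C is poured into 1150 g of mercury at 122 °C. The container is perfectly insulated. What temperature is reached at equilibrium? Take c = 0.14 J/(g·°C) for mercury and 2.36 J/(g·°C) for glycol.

With ΣQ=0 the equilibrium temperature is the m·c-weighted mean:
T_f = (161·122 + 795.32·(-4.33)) / (161 + 795.32)
    = 16198 / 956.32 ≈ 16.94 °C

T_f ≈ 16.9 °C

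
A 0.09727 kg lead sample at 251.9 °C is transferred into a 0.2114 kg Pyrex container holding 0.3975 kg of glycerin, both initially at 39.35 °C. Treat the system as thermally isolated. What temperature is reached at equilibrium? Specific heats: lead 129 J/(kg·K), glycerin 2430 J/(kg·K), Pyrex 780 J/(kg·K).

T_f ≈ 41.7 °C

Let T be the final temperature. ΣQ_i = 0:
0.09727×129×(T − 251.9) + 0.3975×2430×(T − 39.35) + 0.2114×780×(T − 39.35) = 0
1143.4 T = 47658
T = 47658 / 1143.4 = 41.7 °C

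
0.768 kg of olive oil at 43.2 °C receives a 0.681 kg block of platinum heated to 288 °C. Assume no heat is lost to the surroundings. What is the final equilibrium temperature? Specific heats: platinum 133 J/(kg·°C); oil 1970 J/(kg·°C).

Heat gained plus heat lost sum to zero:
0.681*133*(T − 288) + 0.768*1970*(T − 43.2) = 0
90.57(T − 288) + 1513(T − 43.2) = 0
(90.57 + 1513) T = 90.57*288 + 1513*43.2
T ≈ 57.03 °C

T_f ≈ 57.0 °C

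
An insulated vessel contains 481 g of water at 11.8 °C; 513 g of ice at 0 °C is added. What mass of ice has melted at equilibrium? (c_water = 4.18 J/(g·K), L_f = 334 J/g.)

m_melted ≈ 71 g

Heat available from the water dropping to 0 °C: 481·4.18·11.8 = 23725 J.
Melting all 513 g of ice would need 513·334 = 171342 J.
Since 23725 < 171342 J, not all the ice melts; equilibrium is at 0 °C.
m_melted·334 = 23725  ⇒  m_melted ≈ 71.03 g.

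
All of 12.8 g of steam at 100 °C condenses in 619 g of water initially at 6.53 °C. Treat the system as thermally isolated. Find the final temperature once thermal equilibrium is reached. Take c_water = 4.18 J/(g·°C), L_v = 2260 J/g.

Let T be the final temperature. ΣQ_i = 0:
steam→water at 100 °C releases m L_v = 12.8×2260 = 28928; condensate cools 100→T: 12.8×4.18×(T − 100) = 53.5(T − 100); original water: 2587.4(T − 6.53)
2640.9 T = 28928 + 5350.4 + 16896 = 51174
T ≈ 19.38 °C, under the boiling point, so the assumption holds.

T_f ≈ 19.4 °C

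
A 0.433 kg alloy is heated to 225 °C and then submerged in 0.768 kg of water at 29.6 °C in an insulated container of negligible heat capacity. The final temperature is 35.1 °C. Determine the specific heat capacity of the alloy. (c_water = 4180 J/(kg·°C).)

c ≈ 215 J/(kg·°C)

m_s c (T_s − T_f) = m_water c_water (T_f − T_0):
0.433×c×(225 − 35.1) = 0.768×4180×(35.1 − 29.6)
82.23 c = 17656  ⇒  c ≈ 214.7 J/(kg·°C)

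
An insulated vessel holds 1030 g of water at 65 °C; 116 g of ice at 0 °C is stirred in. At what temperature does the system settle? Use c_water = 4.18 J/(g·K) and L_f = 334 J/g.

Energy balance with sensible and latent terms:
fusion: m_ice L_f = 116×334 = 38744; meltwater 0→T: 116×4.18×T = 484.88 T; water cools: 1030×4.18×(T − 65) = 4305.4(T − 65)
4790.3 T = 279851 − 38744 = 241107
T ≈ 50.33 °C (positive, so assuming full melt was valid).

T_f ≈ 50.3 °C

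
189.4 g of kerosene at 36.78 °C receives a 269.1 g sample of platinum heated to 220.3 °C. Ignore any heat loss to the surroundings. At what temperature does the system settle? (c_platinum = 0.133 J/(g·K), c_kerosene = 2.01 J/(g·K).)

T_f ≈ 52.6 °C

Heat gained plus heat lost sum to zero:
269.1*0.133*(T − 220.3) + 189.4*2.01*(T − 36.78) = 0
416.48 T = 21887
T ≈ 52.55 °C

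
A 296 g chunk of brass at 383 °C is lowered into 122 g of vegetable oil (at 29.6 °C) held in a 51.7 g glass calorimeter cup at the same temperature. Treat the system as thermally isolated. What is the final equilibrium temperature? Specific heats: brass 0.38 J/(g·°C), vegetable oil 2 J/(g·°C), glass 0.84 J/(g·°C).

Conservation of energy gives ΣQ = 0:
296×0.38×(T − 383) + 122×2×(T − 29.6) + 51.7×0.84×(T − 29.6) = 0
112.48(T − 383) + 244(T − 29.6) + 43.43(T − 29.6) = 0
399.91 T = 51588
T ≈ 129.00 °C

T_f ≈ 129.0 °C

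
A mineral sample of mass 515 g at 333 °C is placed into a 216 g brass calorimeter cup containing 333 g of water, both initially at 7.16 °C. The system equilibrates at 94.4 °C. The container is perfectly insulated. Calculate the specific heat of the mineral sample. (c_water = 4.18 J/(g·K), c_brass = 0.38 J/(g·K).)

Taking heat into each body as positive, Σ m c ΔT = 0:
515×c×(94.4 − 333) + 333×4.18×(94.4 − 7.16) + 216×0.38×(94.4 − 7.16) = 0
-122879 c = -128594
c = -128594/-122879 ≈ 1.047 J/(g·K)

c ≈ 1.05 J/(g·K)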